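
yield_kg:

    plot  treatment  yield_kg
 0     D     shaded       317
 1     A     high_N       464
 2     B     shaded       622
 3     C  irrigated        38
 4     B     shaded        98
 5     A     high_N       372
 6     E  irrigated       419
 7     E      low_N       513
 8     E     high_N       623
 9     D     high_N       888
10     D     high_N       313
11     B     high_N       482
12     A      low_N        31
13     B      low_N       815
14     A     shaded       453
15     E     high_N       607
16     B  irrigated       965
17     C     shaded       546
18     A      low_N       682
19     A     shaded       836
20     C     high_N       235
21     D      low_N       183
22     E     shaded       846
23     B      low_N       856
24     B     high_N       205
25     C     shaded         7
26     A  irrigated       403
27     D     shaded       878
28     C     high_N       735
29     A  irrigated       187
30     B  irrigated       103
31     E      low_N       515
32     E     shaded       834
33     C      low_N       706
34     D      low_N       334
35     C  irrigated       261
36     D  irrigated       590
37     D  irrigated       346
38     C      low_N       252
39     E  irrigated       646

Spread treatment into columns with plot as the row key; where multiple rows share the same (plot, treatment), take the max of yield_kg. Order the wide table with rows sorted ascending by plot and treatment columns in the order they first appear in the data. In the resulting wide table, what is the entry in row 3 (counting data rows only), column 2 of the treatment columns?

With rows sorted ascending by plot, row 3 is plot=C. treatment columns in first-appearance order: shaded, high_N, irrigated, low_N; column 2 is high_N.
Long rows with plot=C, treatment=high_N: max(235, 735) = 735.

735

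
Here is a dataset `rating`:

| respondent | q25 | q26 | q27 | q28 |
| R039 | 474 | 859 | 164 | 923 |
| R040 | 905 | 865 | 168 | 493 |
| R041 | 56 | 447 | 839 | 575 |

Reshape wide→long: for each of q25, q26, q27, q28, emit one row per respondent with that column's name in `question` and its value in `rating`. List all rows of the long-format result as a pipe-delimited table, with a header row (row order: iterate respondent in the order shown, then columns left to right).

| respondent | question | rating |
| R039 | q25 | 474 |
| R039 | q26 | 859 |
| R039 | q27 | 164 |
| R039 | q28 | 923 |
| R040 | q25 | 905 |
| R040 | q26 | 865 |
| R040 | q27 | 168 |
| R040 | q28 | 493 |
| R041 | q25 | 56 |
| R041 | q26 | 447 |
| R041 | q27 | 839 |
| R041 | q28 | 575 |

Each (respondent, column) pair becomes one row: 3 × 4 = 12 rows.
For example, (R039, q25) → rating=474.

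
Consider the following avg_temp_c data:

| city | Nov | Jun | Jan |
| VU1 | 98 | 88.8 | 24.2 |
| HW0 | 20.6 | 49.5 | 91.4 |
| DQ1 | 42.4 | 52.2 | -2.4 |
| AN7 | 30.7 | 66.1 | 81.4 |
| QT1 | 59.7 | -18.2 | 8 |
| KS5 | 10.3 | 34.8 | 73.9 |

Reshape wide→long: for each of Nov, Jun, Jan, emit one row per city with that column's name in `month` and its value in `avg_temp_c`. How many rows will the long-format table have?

6 city values × 3 melted columns = 18 rows.

18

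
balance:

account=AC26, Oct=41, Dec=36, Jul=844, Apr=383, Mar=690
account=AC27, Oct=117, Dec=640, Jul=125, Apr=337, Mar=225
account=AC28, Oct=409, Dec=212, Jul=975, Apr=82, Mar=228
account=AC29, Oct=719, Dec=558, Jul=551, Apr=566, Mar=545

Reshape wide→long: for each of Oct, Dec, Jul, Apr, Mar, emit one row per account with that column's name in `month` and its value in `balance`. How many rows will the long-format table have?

20

4 account values × 5 melted columns = 20 rows.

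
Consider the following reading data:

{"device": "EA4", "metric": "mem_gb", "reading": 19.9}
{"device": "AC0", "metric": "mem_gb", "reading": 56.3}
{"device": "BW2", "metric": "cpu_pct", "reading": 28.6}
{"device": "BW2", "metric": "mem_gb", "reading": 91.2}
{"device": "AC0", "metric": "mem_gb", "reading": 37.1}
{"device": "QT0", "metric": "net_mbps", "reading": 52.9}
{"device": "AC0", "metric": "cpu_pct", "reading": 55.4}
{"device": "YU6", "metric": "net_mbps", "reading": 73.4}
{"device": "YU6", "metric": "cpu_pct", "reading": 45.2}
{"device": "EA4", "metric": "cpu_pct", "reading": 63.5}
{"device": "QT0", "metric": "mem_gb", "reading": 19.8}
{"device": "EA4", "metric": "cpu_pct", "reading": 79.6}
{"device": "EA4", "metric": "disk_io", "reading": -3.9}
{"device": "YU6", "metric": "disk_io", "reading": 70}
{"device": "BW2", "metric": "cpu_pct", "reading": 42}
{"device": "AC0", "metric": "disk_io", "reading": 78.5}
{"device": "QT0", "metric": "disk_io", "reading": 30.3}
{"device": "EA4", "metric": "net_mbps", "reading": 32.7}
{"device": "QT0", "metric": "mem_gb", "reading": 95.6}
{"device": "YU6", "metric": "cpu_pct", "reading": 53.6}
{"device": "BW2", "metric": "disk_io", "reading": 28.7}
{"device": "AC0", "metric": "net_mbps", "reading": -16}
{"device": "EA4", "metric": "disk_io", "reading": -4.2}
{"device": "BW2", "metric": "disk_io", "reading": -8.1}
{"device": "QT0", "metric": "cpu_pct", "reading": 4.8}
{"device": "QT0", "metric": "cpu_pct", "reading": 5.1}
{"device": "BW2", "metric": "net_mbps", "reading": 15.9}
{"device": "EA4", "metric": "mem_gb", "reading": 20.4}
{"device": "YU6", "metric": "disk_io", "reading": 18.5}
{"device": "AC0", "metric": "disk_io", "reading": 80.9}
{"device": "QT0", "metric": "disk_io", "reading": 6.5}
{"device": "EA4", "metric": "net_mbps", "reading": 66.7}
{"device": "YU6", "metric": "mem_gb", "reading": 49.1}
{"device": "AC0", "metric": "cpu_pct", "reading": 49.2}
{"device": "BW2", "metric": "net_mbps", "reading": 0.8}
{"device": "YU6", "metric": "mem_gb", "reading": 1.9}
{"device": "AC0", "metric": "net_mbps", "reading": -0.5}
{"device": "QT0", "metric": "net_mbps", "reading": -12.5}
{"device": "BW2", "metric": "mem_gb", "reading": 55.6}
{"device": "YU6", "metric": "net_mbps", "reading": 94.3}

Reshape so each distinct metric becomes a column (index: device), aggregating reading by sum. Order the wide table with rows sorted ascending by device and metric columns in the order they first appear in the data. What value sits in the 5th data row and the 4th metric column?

With rows sorted ascending by device, row 5 is device=YU6. metric columns in first-appearance order: mem_gb, cpu_pct, net_mbps, disk_io; column 4 is disk_io.
Long rows with device=YU6, metric=disk_io: 70 + 18.5 = 88.5.

88.5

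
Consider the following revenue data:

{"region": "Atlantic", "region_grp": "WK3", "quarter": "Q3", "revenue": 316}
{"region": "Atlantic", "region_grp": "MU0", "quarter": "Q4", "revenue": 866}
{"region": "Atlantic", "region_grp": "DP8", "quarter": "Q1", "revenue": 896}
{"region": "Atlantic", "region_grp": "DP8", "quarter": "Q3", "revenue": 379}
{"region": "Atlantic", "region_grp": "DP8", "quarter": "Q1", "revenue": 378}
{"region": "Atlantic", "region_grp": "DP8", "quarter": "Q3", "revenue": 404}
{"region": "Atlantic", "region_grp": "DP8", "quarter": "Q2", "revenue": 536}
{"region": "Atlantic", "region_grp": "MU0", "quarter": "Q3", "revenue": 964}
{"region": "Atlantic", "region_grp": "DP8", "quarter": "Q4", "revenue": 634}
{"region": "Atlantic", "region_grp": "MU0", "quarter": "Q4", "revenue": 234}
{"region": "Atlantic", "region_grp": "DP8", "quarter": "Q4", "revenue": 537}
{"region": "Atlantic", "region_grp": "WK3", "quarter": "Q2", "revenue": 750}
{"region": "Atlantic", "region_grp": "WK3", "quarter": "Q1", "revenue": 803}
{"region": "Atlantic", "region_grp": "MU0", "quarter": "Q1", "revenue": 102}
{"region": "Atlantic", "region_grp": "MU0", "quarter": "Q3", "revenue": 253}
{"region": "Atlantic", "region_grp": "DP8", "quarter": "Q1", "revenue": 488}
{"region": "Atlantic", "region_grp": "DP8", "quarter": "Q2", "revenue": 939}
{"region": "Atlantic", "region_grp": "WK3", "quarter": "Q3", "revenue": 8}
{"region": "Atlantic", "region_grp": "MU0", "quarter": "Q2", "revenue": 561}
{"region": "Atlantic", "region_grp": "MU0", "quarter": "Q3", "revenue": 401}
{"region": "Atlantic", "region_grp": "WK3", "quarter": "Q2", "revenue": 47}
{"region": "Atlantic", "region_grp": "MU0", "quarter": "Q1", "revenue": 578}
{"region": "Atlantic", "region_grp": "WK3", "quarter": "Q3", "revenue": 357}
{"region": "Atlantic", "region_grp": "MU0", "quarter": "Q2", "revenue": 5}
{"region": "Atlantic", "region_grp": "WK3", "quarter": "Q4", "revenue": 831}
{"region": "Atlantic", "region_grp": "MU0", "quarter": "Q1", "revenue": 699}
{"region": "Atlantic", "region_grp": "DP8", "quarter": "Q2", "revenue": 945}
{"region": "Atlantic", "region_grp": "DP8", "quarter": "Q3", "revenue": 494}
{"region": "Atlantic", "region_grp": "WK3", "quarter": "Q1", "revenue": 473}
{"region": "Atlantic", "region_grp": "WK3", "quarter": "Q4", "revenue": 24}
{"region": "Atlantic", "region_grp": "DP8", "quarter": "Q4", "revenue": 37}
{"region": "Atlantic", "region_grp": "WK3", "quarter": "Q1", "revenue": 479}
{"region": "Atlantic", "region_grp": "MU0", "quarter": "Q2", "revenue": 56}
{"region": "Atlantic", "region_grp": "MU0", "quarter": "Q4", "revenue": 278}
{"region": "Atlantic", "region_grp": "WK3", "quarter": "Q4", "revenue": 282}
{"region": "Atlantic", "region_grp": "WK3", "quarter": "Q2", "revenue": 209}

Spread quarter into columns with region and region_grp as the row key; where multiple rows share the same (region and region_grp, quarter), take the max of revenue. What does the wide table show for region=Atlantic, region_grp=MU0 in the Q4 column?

866

Rows with region=Atlantic, region_grp=MU0 and quarter=Q4: revenue values are 866, 234, 278.
max(866, 234, 278) = 866.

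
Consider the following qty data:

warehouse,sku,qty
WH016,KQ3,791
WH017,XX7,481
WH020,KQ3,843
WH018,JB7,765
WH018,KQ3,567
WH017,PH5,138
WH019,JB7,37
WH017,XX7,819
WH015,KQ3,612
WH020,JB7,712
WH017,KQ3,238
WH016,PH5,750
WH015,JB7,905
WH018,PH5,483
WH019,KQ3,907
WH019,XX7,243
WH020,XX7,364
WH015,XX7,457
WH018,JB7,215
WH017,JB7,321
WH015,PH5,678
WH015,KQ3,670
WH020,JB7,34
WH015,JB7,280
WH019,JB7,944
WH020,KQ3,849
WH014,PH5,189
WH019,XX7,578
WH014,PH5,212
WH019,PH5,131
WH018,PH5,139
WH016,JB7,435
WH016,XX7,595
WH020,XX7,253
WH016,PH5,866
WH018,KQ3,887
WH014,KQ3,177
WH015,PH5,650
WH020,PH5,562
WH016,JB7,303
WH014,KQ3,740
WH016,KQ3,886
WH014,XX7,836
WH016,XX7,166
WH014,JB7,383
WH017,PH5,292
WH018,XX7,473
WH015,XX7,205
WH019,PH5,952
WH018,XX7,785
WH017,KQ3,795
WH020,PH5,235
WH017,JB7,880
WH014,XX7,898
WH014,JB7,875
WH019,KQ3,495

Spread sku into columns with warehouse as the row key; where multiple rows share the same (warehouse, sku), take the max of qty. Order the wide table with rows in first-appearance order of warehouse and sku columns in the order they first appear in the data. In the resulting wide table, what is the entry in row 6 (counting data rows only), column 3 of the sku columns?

With rows in first-appearance order of warehouse, row 6 is warehouse=WH015. sku columns in first-appearance order: KQ3, XX7, JB7, PH5; column 3 is JB7.
Long rows with warehouse=WH015, sku=JB7: max(905, 280) = 905.

905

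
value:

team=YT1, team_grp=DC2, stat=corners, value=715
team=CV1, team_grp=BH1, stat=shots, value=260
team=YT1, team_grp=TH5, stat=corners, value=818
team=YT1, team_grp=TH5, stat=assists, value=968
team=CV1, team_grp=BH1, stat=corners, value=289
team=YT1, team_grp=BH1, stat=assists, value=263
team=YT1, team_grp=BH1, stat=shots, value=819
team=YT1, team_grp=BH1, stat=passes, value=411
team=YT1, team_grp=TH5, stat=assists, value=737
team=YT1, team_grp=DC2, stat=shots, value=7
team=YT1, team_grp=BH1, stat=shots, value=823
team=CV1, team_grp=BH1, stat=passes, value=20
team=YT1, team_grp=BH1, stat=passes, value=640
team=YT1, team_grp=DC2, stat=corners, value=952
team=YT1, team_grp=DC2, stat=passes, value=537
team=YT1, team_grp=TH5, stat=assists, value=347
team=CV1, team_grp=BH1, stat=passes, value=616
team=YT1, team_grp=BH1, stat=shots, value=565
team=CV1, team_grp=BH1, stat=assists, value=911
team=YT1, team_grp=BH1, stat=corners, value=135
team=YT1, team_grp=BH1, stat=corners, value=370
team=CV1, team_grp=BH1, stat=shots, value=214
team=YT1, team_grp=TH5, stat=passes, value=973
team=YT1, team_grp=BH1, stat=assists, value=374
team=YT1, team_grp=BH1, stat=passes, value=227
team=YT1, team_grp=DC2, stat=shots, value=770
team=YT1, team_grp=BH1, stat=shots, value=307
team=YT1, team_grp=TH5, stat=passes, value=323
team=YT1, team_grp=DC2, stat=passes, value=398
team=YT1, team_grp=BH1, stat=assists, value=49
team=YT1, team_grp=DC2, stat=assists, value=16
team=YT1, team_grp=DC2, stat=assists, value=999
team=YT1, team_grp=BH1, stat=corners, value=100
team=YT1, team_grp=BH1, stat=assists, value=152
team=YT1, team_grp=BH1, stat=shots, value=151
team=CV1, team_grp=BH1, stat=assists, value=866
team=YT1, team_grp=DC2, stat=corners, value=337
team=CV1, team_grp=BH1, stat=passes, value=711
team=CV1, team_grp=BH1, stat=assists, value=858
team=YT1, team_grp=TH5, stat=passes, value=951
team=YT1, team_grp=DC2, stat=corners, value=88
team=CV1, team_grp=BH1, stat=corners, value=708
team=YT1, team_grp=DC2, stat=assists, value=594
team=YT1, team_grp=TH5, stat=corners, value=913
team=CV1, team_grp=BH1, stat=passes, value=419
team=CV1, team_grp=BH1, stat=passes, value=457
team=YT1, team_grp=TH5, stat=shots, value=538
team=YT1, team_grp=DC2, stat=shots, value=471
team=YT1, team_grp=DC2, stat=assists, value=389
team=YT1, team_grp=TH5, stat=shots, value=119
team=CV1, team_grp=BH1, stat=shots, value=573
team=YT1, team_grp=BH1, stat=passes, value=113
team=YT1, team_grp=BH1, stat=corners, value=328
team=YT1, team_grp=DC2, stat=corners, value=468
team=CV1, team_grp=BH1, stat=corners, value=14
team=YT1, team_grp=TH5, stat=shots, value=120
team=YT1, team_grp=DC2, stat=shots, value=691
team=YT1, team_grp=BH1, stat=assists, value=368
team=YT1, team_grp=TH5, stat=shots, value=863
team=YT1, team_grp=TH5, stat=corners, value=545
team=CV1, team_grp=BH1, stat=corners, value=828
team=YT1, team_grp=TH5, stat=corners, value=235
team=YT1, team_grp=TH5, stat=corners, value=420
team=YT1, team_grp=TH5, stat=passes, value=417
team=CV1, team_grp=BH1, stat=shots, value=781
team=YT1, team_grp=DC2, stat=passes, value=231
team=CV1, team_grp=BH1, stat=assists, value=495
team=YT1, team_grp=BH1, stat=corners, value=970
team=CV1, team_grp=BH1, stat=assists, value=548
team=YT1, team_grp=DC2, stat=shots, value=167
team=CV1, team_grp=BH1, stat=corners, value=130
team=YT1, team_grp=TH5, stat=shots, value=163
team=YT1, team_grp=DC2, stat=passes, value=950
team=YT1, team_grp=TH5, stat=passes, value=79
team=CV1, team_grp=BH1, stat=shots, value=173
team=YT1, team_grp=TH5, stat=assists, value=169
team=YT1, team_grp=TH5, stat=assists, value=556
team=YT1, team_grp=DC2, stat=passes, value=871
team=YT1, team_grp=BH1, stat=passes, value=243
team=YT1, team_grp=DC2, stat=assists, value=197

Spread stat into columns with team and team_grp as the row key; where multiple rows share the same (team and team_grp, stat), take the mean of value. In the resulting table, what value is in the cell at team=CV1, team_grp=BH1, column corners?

Rows with team=CV1, team_grp=BH1 and stat=corners: value values are 289, 708, 14, 828, 130.
(289 + 708 + 14 + 828 + 130) / 5 = 393.80.

393.80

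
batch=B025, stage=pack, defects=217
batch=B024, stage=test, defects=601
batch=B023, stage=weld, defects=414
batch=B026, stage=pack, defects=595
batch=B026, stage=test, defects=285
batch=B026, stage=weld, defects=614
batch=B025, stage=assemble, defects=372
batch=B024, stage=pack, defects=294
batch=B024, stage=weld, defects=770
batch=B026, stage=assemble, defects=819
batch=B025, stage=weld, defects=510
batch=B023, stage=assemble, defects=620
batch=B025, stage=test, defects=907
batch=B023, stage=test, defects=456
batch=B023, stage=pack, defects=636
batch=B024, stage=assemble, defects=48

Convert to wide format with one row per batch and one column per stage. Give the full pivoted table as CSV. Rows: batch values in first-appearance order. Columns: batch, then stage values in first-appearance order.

batch,pack,test,weld,assemble
B025,217,907,510,372
B024,294,601,770,48
B023,636,456,414,620
B026,595,285,614,819

Columns: batch plus the 4 distinct stage values (pack, test, weld, assemble).
For example, row B025 column pack takes defects=217 from the long row (B025, pack).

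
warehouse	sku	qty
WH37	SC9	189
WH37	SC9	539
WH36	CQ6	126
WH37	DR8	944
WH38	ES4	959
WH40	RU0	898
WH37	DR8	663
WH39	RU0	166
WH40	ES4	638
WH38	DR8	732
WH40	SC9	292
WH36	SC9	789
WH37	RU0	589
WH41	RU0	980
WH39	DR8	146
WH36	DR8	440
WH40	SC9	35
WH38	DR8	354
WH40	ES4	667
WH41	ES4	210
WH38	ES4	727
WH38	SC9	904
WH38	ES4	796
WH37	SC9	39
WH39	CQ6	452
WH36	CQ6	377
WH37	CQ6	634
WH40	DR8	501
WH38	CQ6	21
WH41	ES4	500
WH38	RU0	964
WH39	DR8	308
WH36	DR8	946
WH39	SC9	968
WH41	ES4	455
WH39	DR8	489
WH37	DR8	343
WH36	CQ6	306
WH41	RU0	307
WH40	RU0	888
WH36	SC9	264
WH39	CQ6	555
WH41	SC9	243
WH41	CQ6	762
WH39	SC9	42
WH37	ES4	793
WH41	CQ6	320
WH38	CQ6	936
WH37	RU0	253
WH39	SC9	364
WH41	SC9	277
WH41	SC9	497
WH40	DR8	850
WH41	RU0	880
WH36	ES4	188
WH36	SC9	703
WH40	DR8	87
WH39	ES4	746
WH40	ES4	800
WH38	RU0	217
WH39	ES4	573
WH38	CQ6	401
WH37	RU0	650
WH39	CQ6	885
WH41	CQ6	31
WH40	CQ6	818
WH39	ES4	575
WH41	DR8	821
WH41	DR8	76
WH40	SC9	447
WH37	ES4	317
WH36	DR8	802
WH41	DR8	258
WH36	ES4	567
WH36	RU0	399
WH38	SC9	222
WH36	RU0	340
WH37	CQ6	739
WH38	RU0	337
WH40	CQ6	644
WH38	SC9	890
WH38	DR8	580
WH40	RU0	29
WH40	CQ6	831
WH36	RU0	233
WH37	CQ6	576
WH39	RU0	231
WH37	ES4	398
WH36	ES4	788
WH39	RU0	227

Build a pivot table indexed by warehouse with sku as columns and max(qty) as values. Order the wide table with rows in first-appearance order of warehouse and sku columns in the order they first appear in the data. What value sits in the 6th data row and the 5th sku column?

With rows in first-appearance order of warehouse, row 6 is warehouse=WH41. sku columns in first-appearance order: SC9, CQ6, DR8, ES4, RU0; column 5 is RU0.
Long rows with warehouse=WH41, sku=RU0: max(980, 307, 880) = 980.

980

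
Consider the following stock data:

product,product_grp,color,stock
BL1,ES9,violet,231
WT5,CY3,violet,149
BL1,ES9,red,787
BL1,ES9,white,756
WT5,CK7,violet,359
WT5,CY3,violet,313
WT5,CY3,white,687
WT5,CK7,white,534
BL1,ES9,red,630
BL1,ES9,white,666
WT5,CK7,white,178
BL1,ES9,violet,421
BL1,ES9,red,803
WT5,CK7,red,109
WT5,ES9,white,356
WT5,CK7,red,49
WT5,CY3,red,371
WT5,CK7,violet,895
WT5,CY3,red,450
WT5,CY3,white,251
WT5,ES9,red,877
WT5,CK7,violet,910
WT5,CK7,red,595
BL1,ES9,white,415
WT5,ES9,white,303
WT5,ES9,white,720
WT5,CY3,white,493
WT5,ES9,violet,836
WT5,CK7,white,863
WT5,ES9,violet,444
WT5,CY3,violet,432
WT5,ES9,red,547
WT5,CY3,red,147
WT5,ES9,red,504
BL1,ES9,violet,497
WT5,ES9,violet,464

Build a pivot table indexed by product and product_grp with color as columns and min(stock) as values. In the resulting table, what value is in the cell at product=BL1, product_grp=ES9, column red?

630

Rows with product=BL1, product_grp=ES9 and color=red: stock values are 787, 630, 803.
min(787, 630, 803) = 630.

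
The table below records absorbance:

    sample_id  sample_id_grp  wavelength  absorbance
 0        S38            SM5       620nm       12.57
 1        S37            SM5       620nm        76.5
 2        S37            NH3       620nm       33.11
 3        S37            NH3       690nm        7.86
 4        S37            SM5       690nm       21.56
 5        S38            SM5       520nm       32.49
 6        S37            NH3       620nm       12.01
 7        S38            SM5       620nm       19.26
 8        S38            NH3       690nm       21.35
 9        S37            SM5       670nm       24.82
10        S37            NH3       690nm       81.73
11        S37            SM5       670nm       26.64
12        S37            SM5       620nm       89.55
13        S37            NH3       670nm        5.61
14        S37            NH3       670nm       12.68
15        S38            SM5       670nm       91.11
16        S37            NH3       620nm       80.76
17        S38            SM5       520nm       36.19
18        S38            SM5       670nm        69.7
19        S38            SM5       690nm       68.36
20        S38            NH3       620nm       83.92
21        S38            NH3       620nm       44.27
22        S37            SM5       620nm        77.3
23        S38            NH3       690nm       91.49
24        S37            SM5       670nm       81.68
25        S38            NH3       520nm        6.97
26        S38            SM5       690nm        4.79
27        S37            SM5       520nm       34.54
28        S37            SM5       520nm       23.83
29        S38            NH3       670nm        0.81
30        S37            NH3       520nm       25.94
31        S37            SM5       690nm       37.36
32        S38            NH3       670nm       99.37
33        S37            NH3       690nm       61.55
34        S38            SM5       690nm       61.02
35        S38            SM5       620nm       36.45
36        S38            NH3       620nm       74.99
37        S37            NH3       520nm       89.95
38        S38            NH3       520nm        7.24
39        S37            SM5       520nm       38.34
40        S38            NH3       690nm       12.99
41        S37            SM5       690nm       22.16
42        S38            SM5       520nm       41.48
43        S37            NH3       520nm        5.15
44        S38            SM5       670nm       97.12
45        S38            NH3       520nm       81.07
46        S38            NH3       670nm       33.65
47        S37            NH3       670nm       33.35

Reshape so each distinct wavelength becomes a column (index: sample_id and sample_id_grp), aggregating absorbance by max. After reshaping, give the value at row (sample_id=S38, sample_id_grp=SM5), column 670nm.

Rows with sample_id=S38, sample_id_grp=SM5 and wavelength=670nm: absorbance values are 91.11, 69.7, 97.12.
max(91.11, 69.7, 97.12) = 97.12.

97.12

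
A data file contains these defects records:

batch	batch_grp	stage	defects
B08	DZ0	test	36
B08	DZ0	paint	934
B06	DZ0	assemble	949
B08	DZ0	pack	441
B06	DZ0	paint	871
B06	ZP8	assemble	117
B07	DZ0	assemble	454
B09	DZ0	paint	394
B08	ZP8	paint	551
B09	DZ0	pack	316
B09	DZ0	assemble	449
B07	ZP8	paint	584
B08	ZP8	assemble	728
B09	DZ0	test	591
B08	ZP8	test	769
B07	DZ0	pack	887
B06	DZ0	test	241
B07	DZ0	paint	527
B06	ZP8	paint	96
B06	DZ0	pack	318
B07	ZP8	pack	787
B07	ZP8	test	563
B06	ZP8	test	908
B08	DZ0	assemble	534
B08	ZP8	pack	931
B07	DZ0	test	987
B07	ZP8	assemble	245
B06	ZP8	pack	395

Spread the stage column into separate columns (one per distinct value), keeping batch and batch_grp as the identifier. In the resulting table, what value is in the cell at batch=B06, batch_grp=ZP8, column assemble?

Wide layout: rows indexed by batch and batch_grp, columns are the 4 distinct stage values (test, paint, assemble, pack).
Cell (batch=B06, batch_grp=ZP8, stage=assemble) draws from the long row where batch=B06, batch_grp=ZP8 and stage=assemble, which has defects=117.

117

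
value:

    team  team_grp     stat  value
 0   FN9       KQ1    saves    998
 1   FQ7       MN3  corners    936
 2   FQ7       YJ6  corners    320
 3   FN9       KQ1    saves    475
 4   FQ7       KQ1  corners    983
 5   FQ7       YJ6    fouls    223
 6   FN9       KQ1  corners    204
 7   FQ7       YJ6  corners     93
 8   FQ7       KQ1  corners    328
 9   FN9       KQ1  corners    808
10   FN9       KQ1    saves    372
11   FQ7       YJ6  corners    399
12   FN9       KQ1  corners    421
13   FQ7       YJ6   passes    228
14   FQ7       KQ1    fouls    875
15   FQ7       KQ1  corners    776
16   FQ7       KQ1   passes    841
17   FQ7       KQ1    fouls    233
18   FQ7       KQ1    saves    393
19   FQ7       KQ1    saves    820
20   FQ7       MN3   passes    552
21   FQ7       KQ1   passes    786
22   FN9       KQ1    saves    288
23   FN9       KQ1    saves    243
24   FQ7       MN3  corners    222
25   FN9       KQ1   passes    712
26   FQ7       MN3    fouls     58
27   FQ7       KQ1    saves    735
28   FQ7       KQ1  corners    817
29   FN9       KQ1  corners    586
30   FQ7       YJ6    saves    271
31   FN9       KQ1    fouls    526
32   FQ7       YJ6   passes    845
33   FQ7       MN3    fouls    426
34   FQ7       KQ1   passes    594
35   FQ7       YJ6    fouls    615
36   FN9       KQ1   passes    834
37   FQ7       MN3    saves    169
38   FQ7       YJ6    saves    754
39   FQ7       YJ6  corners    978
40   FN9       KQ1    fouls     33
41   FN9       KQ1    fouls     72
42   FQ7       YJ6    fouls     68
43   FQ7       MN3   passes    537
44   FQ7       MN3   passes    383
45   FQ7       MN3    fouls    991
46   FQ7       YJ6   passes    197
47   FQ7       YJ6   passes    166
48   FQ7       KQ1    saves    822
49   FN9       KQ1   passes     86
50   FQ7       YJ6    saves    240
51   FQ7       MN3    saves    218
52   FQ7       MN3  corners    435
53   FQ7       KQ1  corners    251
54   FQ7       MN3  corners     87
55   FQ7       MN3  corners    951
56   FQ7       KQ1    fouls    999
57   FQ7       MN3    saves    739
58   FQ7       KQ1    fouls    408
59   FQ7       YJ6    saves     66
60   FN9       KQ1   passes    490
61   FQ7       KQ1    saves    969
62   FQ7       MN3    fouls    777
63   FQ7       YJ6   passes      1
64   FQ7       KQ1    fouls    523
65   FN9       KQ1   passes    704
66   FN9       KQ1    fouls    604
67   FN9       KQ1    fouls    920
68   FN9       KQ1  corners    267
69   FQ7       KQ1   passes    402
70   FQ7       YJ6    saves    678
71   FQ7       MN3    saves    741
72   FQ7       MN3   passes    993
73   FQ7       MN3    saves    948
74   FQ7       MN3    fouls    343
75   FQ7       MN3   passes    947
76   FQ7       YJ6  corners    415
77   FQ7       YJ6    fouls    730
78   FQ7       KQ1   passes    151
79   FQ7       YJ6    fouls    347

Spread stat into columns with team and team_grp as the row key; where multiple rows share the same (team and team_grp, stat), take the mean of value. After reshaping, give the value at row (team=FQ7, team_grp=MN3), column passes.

682.40

Rows with team=FQ7, team_grp=MN3 and stat=passes: value values are 552, 537, 383, 993, 947.
(552 + 537 + 383 + 993 + 947) / 5 = 682.40.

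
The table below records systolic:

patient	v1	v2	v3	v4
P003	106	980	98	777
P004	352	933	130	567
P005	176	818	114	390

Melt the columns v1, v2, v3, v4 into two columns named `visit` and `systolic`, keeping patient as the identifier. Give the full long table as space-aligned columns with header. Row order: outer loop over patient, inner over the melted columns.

Each (patient, column) pair becomes one row: 3 × 4 = 12 rows.
For example, (P003, v1) → systolic=106.

patient  visit  systolic
P003     v1     106     
P003     v2     980     
P003     v3     98      
P003     v4     777     
P004     v1     352     
P004     v2     933     
P004     v3     130     
P004     v4     567     
P005     v1     176     
P005     v2     818     
P005     v3     114     
P005     v4     390     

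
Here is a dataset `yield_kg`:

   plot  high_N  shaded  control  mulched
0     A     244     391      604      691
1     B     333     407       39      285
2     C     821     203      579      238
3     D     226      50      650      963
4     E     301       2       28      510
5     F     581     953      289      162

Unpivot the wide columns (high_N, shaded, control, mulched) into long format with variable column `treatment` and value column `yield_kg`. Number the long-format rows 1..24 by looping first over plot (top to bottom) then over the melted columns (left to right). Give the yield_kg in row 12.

238

24 rows total (6 × 4). Row 12: index ⌊(12-1)/4⌋ = 2 into plot → C; (12-1) mod 4 = 3 into the melted columns → mulched.
So row 12 is (C, mulched, 238); yield_kg = 238.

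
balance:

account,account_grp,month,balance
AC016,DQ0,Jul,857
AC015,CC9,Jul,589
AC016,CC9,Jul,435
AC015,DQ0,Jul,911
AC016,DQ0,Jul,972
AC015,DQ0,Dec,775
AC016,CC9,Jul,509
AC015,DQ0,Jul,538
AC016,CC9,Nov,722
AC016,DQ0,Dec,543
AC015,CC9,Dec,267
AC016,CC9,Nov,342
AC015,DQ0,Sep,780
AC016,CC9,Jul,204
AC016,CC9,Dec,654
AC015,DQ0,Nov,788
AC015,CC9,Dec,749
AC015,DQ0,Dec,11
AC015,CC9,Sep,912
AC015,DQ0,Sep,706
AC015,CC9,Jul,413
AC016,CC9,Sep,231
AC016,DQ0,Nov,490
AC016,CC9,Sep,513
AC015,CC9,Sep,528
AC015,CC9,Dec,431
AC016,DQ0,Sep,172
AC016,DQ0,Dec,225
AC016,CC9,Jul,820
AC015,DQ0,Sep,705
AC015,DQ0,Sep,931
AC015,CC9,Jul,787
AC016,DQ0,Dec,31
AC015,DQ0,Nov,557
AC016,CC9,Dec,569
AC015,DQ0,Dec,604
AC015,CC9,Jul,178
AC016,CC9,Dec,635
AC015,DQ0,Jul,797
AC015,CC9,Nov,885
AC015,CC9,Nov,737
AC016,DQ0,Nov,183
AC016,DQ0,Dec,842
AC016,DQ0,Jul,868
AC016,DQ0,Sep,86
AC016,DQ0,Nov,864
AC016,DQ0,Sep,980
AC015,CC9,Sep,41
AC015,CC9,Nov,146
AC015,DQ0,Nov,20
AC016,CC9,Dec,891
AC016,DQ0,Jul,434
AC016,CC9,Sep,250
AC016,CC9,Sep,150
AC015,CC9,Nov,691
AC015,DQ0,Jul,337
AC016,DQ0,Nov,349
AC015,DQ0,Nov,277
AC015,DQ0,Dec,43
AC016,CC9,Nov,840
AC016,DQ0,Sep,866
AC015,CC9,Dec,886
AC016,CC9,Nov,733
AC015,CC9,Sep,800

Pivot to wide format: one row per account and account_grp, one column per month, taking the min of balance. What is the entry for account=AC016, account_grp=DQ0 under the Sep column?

Rows with account=AC016, account_grp=DQ0 and month=Sep: balance values are 172, 86, 980, 866.
min(172, 86, 980, 866) = 86.

86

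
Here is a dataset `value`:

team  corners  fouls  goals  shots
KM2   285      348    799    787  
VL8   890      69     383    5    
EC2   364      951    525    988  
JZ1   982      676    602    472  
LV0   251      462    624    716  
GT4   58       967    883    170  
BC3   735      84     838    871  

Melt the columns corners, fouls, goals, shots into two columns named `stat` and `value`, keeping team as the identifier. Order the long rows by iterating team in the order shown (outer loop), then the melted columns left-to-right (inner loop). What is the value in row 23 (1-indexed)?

883

28 rows total (7 × 4). Row 23: index ⌊(23-1)/4⌋ = 5 into team → GT4; (23-1) mod 4 = 2 into the melted columns → goals.
So row 23 is (GT4, goals, 883); value = 883.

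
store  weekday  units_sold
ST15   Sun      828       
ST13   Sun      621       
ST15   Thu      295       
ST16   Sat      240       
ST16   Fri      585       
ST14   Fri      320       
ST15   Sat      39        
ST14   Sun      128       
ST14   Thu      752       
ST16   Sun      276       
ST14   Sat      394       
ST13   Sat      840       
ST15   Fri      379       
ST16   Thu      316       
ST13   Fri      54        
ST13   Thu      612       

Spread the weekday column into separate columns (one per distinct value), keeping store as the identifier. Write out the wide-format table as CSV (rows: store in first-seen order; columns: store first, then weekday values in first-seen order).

Columns: store plus the 4 distinct weekday values (Sun, Thu, Sat, Fri).
For example, row ST15 column Sun takes units_sold=828 from the long row (ST15, Sun).

store,Sun,Thu,Sat,Fri
ST15,828,295,39,379
ST13,621,612,840,54
ST16,276,316,240,585
ST14,128,752,394,320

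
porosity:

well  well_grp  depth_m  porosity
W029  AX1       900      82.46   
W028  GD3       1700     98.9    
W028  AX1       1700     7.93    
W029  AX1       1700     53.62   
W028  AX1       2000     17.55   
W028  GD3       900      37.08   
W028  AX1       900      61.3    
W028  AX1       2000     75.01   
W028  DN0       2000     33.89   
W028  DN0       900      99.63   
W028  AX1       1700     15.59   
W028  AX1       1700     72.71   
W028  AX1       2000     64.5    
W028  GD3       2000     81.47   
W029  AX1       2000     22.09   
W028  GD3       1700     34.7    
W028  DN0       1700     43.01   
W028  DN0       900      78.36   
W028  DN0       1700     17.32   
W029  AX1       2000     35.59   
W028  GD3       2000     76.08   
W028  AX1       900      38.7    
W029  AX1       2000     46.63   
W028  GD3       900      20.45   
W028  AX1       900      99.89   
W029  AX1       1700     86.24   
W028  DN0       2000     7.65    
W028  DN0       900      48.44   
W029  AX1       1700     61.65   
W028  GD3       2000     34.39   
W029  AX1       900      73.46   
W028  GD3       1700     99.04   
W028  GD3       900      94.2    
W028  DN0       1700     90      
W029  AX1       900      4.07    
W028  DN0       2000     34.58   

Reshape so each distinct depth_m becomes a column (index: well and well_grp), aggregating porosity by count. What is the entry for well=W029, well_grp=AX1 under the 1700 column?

3

Rows with well=W029, well_grp=AX1 and depth_m=1700: porosity values are 53.62, 86.24, 61.65.
3 rows match — count = 3.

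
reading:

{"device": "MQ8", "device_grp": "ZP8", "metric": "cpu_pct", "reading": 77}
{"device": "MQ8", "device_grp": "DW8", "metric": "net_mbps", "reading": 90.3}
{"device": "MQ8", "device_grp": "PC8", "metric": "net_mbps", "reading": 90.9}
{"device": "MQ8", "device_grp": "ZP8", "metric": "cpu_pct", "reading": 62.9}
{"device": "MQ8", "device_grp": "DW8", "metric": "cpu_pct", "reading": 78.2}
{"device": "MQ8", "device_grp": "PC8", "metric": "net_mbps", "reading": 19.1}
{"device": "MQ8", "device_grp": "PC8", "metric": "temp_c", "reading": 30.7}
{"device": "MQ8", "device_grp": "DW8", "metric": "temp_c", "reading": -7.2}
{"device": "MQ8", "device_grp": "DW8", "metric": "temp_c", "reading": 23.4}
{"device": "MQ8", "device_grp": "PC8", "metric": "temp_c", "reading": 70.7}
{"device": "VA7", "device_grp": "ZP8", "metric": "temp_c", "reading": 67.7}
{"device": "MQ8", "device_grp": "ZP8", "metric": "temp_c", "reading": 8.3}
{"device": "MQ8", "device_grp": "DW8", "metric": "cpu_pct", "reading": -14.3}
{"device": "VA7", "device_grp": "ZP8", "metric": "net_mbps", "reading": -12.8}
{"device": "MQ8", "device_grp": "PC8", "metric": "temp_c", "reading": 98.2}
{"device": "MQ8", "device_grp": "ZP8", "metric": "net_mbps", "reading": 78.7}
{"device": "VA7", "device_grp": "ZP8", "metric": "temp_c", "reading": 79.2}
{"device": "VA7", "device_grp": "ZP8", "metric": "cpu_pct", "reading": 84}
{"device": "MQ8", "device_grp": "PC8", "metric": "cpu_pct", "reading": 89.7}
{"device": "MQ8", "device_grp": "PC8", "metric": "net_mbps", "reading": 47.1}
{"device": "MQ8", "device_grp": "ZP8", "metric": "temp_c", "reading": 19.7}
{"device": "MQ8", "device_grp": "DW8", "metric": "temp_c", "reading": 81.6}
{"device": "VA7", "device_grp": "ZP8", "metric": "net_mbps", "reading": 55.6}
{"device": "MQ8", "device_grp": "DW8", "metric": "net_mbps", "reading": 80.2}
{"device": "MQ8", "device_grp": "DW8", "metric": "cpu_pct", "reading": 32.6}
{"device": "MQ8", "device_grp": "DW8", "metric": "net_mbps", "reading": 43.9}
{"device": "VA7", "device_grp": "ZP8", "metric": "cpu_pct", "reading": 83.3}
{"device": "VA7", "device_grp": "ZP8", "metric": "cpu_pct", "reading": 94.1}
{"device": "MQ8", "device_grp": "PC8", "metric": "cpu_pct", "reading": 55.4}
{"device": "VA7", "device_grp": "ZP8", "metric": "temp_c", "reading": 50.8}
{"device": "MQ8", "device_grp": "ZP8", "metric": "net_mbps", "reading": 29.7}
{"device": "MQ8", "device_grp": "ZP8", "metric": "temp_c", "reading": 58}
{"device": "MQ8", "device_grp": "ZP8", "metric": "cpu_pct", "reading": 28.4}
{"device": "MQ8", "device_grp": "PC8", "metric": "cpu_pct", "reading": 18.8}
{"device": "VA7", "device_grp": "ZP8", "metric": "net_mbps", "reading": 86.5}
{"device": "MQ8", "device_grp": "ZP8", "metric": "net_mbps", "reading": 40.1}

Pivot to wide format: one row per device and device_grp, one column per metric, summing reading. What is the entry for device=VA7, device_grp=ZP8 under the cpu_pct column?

Rows with device=VA7, device_grp=ZP8 and metric=cpu_pct: reading values are 84, 83.3, 94.1.
84 + 83.3 + 94.1 = 261.4.

261.4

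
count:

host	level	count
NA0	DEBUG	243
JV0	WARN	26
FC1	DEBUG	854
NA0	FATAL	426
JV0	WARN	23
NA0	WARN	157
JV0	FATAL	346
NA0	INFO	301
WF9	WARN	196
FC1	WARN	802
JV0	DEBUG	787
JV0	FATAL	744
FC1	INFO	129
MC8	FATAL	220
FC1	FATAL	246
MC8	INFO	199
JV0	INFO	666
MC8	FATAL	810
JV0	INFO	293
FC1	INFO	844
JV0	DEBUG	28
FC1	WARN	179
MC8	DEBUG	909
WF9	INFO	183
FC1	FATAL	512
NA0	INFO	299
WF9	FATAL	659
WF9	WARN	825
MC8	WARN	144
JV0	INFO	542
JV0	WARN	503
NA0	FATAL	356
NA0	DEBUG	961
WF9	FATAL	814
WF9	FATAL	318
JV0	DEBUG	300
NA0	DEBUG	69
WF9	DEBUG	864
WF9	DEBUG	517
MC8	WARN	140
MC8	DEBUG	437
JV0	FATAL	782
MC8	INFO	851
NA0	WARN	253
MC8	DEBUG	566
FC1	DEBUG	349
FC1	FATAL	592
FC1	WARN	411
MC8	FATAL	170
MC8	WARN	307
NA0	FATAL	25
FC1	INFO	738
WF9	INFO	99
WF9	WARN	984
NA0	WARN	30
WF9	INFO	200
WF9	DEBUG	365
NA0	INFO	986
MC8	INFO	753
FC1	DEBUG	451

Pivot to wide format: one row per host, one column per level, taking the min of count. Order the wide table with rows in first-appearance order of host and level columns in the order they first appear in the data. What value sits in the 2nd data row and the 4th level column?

293

With rows in first-appearance order of host, row 2 is host=JV0. level columns in first-appearance order: DEBUG, WARN, FATAL, INFO; column 4 is INFO.
Long rows with host=JV0, level=INFO: min(666, 293, 542) = 293.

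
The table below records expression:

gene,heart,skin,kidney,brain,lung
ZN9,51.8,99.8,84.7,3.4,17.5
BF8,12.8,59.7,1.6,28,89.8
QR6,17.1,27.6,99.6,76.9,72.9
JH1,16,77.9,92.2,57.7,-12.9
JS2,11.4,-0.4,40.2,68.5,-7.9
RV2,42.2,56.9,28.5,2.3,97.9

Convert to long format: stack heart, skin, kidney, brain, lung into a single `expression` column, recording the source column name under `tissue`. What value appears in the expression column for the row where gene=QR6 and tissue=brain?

76.9

Unpivoting turns each (gene, wide-column) pair into one long row.
The wide cell at row QR6, column brain holds 76.9, so the long row (QR6, brain) has expression=76.9.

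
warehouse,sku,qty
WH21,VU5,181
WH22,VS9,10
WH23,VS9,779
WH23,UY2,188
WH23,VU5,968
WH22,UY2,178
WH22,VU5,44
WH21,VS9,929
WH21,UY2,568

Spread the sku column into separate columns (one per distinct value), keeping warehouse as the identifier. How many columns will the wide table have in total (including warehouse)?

4

1 column for warehouse plus 3 distinct sku values → 4 columns.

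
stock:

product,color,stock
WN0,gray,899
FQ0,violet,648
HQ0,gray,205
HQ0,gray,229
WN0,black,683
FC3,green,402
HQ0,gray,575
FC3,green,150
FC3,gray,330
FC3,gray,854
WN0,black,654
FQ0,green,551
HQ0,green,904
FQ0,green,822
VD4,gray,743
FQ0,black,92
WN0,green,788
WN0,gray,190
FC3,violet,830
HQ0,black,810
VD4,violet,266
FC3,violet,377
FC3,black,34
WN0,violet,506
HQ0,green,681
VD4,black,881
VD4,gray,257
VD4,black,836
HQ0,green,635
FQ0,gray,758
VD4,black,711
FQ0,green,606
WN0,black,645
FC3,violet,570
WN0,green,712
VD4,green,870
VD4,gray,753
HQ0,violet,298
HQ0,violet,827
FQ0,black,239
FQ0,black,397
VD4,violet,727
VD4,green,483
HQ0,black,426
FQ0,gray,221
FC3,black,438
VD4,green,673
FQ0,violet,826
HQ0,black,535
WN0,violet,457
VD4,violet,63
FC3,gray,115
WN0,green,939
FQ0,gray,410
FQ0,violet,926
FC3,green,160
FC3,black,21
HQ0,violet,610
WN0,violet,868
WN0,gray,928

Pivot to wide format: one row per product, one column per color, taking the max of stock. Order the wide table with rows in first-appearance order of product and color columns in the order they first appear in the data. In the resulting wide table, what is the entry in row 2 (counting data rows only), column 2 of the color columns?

926

With rows in first-appearance order of product, row 2 is product=FQ0. color columns in first-appearance order: gray, violet, black, green; column 2 is violet.
Long rows with product=FQ0, color=violet: max(648, 826, 926) = 926.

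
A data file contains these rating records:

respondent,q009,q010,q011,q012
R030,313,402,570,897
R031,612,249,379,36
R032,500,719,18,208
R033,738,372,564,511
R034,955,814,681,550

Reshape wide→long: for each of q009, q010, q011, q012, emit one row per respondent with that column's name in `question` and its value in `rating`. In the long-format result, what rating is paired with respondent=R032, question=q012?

Unpivoting turns each (respondent, wide-column) pair into one long row.
The wide cell at row R032, column q012 holds 208, so the long row (R032, q012) has rating=208.

208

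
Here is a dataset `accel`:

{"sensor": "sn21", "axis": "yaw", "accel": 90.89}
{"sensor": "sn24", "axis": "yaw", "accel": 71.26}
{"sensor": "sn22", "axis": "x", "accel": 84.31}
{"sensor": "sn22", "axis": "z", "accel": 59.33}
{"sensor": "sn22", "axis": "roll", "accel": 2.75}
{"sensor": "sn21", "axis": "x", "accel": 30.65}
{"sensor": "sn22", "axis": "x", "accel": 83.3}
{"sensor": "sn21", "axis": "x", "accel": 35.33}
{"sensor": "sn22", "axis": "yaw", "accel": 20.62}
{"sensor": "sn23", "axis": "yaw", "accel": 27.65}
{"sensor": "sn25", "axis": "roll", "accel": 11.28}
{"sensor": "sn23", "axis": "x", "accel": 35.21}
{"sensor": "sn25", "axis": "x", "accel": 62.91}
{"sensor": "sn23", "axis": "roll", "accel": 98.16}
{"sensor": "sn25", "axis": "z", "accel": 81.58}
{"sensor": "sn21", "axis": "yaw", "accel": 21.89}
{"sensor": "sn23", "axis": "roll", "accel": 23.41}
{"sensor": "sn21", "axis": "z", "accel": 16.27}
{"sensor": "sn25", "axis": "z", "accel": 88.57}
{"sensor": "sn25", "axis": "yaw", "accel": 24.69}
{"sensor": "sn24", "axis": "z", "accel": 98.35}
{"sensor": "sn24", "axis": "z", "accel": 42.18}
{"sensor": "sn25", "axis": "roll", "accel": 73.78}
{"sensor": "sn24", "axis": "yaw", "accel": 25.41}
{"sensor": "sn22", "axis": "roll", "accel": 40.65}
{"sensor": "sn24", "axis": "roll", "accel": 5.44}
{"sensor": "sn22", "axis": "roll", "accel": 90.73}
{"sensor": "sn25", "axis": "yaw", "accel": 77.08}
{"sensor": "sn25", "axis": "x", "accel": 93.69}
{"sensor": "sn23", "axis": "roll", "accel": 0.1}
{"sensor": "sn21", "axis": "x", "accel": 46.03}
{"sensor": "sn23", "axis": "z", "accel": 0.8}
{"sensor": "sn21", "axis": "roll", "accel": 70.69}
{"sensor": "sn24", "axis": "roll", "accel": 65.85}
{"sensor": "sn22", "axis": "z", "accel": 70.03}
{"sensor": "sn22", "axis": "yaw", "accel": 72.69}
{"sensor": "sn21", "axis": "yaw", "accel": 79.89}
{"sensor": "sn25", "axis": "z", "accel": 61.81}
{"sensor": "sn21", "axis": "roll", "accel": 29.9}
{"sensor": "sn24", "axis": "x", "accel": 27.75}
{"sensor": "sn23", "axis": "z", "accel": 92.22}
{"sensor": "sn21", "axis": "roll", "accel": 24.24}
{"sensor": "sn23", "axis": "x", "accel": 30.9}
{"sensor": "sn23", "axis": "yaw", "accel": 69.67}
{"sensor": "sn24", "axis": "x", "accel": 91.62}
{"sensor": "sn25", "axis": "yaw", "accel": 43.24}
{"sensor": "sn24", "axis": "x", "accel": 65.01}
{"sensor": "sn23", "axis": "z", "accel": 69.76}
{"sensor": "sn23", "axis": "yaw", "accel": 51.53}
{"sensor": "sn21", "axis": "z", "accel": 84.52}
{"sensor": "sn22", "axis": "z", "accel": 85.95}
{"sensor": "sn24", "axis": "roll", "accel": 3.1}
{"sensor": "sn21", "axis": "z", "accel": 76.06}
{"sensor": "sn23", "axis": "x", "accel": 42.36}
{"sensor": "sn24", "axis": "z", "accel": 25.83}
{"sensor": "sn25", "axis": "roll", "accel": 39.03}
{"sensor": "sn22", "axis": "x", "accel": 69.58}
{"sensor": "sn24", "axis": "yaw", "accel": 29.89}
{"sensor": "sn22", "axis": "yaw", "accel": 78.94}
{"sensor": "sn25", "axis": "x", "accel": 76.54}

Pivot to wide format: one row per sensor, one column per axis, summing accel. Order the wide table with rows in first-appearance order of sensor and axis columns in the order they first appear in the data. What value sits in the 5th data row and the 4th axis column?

With rows in first-appearance order of sensor, row 5 is sensor=sn25. axis columns in first-appearance order: yaw, x, z, roll; column 4 is roll.
Long rows with sensor=sn25, axis=roll: 11.28 + 73.78 + 39.03 = 124.09.

124.09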